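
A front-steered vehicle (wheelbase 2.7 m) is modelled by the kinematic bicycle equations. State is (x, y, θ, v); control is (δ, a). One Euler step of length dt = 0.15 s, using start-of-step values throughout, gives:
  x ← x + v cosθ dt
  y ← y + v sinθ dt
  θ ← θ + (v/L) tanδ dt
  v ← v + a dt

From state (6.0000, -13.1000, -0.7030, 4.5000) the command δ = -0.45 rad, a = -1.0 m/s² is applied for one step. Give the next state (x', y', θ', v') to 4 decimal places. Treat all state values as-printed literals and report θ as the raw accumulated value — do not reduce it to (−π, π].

(6.5150, -13.5364, -0.8238, 4.3500)

x' = 6.0000 + 4.5000·cos(-0.7030)·0.15 = 6.5150
y' = -13.1000 + 4.5000·sin(-0.7030)·0.15 = -13.5364
θ' = -0.7030 + (4.5000/2.7)·tan(-0.45)·0.15 = -0.8238
v' = 4.5000 − 1.0000·0.15 = 4.3500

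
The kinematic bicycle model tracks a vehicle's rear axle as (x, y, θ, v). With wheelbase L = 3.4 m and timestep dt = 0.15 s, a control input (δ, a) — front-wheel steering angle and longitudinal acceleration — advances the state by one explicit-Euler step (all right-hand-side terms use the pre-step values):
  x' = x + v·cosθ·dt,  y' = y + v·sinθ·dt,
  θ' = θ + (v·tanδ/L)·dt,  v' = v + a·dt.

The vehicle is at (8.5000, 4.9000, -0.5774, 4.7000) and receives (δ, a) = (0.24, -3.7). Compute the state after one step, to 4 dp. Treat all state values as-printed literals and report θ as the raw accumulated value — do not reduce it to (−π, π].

x' = 8.5000 + 4.7000·cos(-0.5774)·0.15 = 9.0907
y' = 4.9000 + 4.7000·sin(-0.5774)·0.15 = 4.5152
θ' = -0.5774 + (4.7000/3.4)·tan(0.24)·0.15 = -0.5267
v' = 4.7000 − 3.7000·0.15 = 4.1450

(9.0907, 4.5152, -0.5267, 4.1450)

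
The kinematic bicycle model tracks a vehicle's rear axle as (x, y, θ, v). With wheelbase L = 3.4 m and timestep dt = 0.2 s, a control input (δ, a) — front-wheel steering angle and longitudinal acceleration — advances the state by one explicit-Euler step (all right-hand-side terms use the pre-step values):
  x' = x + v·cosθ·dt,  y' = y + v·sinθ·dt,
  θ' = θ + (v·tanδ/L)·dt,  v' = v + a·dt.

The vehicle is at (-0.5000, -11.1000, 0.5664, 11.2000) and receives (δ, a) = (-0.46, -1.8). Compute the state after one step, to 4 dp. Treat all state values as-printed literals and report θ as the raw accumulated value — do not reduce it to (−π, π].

x' = -0.5000 + 11.2000·cos(0.5664)·0.2 = 1.3902
y' = -11.1000 + 11.2000·sin(0.5664)·0.2 = -9.8980
θ' = 0.5664 + (11.2000/3.4)·tan(-0.46)·0.2 = 0.2400
v' = 11.2000 − 1.8000·0.2 = 10.8400

(1.3902, -9.8980, 0.2400, 10.8400)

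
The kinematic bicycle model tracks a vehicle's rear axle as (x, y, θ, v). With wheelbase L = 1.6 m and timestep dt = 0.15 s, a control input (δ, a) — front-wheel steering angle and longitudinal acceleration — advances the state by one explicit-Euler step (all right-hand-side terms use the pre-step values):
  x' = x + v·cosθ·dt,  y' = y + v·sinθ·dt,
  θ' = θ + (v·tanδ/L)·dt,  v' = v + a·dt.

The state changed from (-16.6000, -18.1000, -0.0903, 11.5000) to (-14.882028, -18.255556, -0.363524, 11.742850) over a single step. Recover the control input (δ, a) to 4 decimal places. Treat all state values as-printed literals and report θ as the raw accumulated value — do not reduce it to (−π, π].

a = (v'−v)/dt = (0.242850)/0.15 = 1.6190
Δθ = θ'−θ = -0.273224;  (v·dt/L) = 11.5000·0.15/1.6 = 1.078125
tan δ = Δθ·L/(v·dt) = -0.253425  →  δ = -0.2482

δ = -0.2482, a = 1.6190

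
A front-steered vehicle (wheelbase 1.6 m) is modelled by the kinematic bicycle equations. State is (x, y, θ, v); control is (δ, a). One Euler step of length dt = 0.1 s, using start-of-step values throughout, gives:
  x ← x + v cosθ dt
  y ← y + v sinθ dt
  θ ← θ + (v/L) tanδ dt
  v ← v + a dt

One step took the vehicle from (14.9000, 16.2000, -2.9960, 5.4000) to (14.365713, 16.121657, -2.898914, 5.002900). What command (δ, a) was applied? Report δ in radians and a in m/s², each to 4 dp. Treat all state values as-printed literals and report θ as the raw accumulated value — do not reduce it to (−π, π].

δ = 0.2801, a = -3.9710

a = (v'−v)/dt = (-0.397100)/0.1 = -3.9710
Δθ = θ'−θ = 0.097086;  (v·dt/L) = 5.4000·0.1/1.6 = 0.337500
tan δ = Δθ·L/(v·dt) = 0.287662  →  δ = 0.2801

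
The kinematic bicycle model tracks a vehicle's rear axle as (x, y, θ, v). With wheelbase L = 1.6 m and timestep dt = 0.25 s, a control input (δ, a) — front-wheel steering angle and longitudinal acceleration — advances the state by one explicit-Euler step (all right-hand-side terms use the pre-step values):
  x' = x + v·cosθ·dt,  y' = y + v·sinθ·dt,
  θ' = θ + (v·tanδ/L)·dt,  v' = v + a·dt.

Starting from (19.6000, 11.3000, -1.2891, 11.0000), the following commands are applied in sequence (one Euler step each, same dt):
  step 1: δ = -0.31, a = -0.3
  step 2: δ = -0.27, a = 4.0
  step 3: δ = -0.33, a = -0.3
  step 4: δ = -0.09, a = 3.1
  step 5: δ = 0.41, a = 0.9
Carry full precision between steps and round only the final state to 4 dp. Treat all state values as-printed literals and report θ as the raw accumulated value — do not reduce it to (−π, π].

(11.5621, 3.1868, -2.2600, 12.8500)

after step 1 (δ=-0.31, a=-0.3): (20.364460, 8.658391, -1.839663, 10.925000)
after step 2 (δ=-0.27, a=4.0): (19.638934, 6.025267, -2.312098, 11.925000)
after step 3 (δ=-0.33, a=-0.3): (17.625850, 3.826326, -2.950318, 11.850000)
after step 4 (δ=-0.09, a=3.1): (14.717378, 3.263123, -3.117410, 12.625000)
after step 5 (δ=0.41, a=0.9): (11.562051, 3.186804, -2.260032, 12.850000)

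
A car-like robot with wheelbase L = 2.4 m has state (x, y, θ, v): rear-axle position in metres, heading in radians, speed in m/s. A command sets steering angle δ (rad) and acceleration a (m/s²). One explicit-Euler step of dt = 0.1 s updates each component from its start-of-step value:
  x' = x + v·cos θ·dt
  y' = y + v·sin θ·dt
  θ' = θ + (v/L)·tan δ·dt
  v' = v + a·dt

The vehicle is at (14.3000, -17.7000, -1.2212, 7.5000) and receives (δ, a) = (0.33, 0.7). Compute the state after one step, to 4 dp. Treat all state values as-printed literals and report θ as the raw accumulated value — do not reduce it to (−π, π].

x' = 14.3000 + 7.5000·cos(-1.2212)·0.1 = 14.5569
y' = -17.7000 + 7.5000·sin(-1.2212)·0.1 = -18.4046
θ' = -1.2212 + (7.5000/2.4)·tan(0.33)·0.1 = -1.1142
v' = 7.5000 + 0.7000·0.1 = 7.5700

(14.5569, -18.4046, -1.1142, 7.5700)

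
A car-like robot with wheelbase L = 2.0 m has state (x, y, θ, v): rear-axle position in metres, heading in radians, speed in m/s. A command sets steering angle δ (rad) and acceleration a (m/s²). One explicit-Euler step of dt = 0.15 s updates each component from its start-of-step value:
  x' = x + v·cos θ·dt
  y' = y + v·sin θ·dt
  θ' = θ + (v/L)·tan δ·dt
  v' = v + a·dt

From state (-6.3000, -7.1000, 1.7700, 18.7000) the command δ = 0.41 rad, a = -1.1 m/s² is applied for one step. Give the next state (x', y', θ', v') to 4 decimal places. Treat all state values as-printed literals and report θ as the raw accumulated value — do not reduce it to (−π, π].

(-6.8551, -4.3505, 2.3796, 18.5350)

x' = -6.3000 + 18.7000·cos(1.7700)·0.15 = -6.8551
y' = -7.1000 + 18.7000·sin(1.7700)·0.15 = -4.3505
θ' = 1.7700 + (18.7000/2.0)·tan(0.41)·0.15 = 2.3796
v' = 18.7000 − 1.1000·0.15 = 18.5350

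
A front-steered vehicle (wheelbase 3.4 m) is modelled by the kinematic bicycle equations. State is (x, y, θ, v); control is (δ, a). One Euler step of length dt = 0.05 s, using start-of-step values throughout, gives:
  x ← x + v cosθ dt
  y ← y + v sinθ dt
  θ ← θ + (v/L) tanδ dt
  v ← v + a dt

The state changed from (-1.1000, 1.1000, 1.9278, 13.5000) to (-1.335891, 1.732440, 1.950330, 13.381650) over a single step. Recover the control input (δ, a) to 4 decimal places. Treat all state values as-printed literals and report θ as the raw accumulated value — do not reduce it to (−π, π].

a = (v'−v)/dt = (-0.118350)/0.05 = -2.3670
Δθ = θ'−θ = 0.022530;  (v·dt/L) = 13.5000·0.05/3.4 = 0.198529
tan δ = Δθ·L/(v·dt) = 0.113484  →  δ = 0.1130

δ = 0.1130, a = -2.3670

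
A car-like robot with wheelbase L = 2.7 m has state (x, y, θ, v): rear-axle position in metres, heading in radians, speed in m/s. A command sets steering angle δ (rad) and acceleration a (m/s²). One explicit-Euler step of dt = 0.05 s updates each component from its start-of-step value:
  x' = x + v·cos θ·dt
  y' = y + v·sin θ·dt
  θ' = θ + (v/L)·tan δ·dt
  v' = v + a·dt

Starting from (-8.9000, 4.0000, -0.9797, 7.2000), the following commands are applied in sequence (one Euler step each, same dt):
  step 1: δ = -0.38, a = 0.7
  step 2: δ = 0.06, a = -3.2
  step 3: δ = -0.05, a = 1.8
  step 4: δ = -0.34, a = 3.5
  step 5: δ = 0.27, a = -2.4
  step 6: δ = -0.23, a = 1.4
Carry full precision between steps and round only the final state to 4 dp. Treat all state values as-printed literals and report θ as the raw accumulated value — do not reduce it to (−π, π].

(-7.7904, 2.1458, -1.0721, 7.2900)

after step 1 (δ=-0.38, a=0.7): (-8.699382, 3.701081, -1.032955, 7.235000)
after step 2 (δ=0.06, a=-3.2): (-8.514064, 3.390404, -1.024906, 7.075000)
after step 3 (δ=-0.05, a=1.8): (-8.330404, 3.088066, -1.031463, 7.165000)
after step 4 (δ=-0.34, a=3.5): (-8.146420, 2.780669, -1.078399, 7.340000)
after step 5 (δ=0.27, a=-2.4): (-7.972924, 2.457268, -1.040780, 7.220000)
after step 6 (δ=-0.23, a=1.4): (-7.790422, 2.145798, -1.072086, 7.290000)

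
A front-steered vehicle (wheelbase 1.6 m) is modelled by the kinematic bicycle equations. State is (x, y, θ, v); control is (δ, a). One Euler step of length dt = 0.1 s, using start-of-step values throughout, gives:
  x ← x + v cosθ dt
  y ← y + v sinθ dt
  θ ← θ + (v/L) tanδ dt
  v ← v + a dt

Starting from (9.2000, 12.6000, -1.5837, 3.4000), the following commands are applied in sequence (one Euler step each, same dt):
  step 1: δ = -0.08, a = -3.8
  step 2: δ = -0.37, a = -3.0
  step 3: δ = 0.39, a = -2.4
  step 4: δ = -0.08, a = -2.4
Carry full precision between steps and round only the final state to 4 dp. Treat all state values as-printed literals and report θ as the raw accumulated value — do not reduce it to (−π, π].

after step 1 (δ=-0.08, a=-3.8): (9.195613, 12.260028, -1.600736, 3.020000)
after step 2 (δ=-0.37, a=-3.0): (9.186572, 11.958164, -1.673946, 2.720000)
after step 3 (δ=0.39, a=-2.4): (9.158565, 11.687609, -1.604066, 2.480000)
after step 4 (δ=-0.08, a=-2.4): (9.150316, 11.439747, -1.616493, 2.240000)

(9.1503, 11.4397, -1.6165, 2.2400)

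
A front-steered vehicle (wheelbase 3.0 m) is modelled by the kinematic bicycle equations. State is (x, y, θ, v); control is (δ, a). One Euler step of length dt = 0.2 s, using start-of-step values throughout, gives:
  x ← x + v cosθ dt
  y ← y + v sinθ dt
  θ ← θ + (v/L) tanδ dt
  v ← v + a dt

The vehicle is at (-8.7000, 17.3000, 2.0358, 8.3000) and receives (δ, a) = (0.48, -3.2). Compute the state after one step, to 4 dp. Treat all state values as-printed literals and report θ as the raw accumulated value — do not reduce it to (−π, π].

x' = -8.7000 + 8.3000·cos(2.0358)·0.2 = -9.4444
y' = 17.3000 + 8.3000·sin(2.0358)·0.2 = 18.7837
θ' = 2.0358 + (8.3000/3.0)·tan(0.48)·0.2 = 2.3239
v' = 8.3000 − 3.2000·0.2 = 7.6600

(-9.4444, 18.7837, 2.3239, 7.6600)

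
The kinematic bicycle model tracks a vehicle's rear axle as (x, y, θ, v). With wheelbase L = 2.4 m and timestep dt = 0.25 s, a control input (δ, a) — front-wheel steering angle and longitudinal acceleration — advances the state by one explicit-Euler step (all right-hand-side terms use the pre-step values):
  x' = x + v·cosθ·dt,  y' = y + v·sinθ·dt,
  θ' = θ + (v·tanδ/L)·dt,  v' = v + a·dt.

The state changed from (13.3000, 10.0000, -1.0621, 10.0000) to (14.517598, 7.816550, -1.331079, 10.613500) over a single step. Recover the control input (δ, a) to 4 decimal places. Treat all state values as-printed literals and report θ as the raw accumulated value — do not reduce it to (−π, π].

a = (v'−v)/dt = (0.613500)/0.25 = 2.4540
Δθ = θ'−θ = -0.268979;  (v·dt/L) = 10.0000·0.25/2.4 = 1.041667
tan δ = Δθ·L/(v·dt) = -0.258220  →  δ = -0.2527

δ = -0.2527, a = 2.4540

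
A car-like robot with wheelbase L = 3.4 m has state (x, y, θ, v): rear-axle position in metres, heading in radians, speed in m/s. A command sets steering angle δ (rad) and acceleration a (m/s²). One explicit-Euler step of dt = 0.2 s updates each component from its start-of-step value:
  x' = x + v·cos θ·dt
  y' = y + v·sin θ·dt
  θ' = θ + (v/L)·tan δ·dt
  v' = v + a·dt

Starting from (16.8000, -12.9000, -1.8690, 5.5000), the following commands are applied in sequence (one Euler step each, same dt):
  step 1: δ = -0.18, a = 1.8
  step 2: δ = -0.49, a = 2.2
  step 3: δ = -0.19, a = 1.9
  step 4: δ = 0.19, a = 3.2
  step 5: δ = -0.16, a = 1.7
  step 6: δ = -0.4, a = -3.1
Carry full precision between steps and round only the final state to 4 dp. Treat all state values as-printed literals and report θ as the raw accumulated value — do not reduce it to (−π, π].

after step 1 (δ=-0.18, a=1.8): (16.476816, -13.951452, -1.927872, 5.860000)
after step 2 (δ=-0.49, a=2.2): (16.067159, -15.049526, -2.111735, 6.300000)
after step 3 (δ=-0.19, a=1.9): (15.418334, -16.129631, -2.183006, 6.680000)
after step 4 (δ=0.19, a=3.2): (14.650566, -17.222987, -2.107436, 7.320000)
after step 5 (δ=-0.16, a=1.7): (13.902095, -18.481195, -2.176924, 7.660000)
after step 6 (δ=-0.4, a=-3.1): (13.029331, -19.740285, -2.367429, 7.040000)

(13.0293, -19.7403, -2.3674, 7.0400)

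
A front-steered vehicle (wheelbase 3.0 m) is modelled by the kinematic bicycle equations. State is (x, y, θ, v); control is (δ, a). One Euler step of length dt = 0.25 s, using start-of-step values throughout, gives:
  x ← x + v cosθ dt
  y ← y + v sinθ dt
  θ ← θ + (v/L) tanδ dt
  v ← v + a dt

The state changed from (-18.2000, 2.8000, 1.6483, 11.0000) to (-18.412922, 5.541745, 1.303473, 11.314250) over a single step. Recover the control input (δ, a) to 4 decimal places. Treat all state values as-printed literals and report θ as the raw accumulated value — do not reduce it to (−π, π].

a = (v'−v)/dt = (0.314250)/0.25 = 1.2570
Δθ = θ'−θ = -0.344827;  (v·dt/L) = 11.0000·0.25/3.0 = 0.916667
tan δ = Δθ·L/(v·dt) = -0.376175  →  δ = -0.3598

δ = -0.3598, a = 1.2570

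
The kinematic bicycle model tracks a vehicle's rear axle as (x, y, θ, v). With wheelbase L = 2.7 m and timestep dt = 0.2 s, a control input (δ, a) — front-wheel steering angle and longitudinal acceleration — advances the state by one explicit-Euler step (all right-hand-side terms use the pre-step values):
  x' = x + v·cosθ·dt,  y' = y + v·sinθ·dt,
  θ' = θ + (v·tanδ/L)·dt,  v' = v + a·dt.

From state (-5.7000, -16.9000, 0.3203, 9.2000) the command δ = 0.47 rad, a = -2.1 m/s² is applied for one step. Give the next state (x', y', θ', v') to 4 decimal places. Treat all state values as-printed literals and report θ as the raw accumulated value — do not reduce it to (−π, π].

x' = -5.7000 + 9.2000·cos(0.3203)·0.2 = -3.9536
y' = -16.9000 + 9.2000·sin(0.3203)·0.2 = -16.3207
θ' = 0.3203 + (9.2000/2.7)·tan(0.47)·0.2 = 0.6665
v' = 9.2000 − 2.1000·0.2 = 8.7800

(-3.9536, -16.3207, 0.6665, 8.7800)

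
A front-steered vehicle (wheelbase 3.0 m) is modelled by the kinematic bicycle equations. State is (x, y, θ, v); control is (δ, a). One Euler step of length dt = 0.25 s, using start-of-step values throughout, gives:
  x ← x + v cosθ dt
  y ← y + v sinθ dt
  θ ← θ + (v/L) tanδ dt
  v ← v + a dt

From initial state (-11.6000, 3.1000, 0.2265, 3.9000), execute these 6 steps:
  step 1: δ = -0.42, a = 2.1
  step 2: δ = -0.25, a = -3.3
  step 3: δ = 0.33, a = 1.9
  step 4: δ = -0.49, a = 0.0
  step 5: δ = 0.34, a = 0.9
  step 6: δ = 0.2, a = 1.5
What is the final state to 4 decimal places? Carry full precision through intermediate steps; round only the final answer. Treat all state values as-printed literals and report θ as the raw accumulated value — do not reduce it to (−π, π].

(-5.5437, 3.4273, 0.1016, 4.6750)

after step 1 (δ=-0.42, a=2.1): (-10.649903, 3.318954, 0.081364, 4.425000)
after step 2 (δ=-0.25, a=-3.3): (-9.547313, 3.408864, -0.012793, 3.600000)
after step 3 (δ=0.33, a=1.9): (-8.647386, 3.397350, 0.089964, 4.075000)
after step 4 (δ=-0.49, a=0.0): (-7.632756, 3.488877, -0.091166, 4.075000)
after step 5 (δ=0.34, a=0.9): (-6.618237, 3.396131, 0.028957, 4.300000)
after step 6 (δ=0.2, a=1.5): (-5.543688, 3.427256, 0.101595, 4.675000)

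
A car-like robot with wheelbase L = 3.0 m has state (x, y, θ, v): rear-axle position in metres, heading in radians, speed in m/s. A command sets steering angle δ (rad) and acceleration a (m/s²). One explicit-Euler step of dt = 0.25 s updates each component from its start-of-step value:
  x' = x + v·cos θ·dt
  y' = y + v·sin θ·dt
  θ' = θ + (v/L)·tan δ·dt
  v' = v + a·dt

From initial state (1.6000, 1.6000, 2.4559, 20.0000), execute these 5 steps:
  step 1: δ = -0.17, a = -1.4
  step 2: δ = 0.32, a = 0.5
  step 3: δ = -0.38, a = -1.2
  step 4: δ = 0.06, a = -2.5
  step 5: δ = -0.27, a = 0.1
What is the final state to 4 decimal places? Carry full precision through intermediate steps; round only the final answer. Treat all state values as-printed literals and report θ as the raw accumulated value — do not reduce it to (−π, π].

after step 1 (δ=-0.17, a=-1.4): (-2.269903, 4.766046, 2.169805, 19.650000)
after step 2 (δ=0.32, a=0.5): (-5.039690, 8.823254, 2.712455, 19.775000)
after step 3 (δ=-0.38, a=-1.2): (-9.535166, 10.880282, 2.054257, 19.475000)
after step 4 (δ=0.06, a=-2.5): (-11.798383, 15.191033, 2.151749, 18.850000)
after step 5 (δ=-0.27, a=0.1): (-14.384698, 19.130402, 1.717008, 18.875000)

(-14.3847, 19.1304, 1.7170, 18.8750)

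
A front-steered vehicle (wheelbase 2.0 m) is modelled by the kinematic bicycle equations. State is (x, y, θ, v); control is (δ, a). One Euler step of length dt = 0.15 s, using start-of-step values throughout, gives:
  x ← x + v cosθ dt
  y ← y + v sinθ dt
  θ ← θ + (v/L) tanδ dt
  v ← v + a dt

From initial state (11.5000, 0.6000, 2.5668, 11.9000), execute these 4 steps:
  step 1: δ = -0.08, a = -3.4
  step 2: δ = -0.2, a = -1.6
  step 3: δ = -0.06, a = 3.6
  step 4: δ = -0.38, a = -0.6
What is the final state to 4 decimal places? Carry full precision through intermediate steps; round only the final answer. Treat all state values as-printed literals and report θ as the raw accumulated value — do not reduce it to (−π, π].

after step 1 (δ=-0.08, a=-3.4): (10.001840, 1.570434, 2.495247, 11.390000)
after step 2 (δ=-0.2, a=-1.6): (8.637962, 2.599418, 2.322082, 11.150000)
after step 3 (δ=-0.06, a=3.6): (7.496348, 3.821700, 2.271847, 11.690000)
after step 4 (δ=-0.38, a=-0.6): (6.365304, 5.161664, 1.921662, 11.600000)

(6.3653, 5.1617, 1.9217, 11.6000)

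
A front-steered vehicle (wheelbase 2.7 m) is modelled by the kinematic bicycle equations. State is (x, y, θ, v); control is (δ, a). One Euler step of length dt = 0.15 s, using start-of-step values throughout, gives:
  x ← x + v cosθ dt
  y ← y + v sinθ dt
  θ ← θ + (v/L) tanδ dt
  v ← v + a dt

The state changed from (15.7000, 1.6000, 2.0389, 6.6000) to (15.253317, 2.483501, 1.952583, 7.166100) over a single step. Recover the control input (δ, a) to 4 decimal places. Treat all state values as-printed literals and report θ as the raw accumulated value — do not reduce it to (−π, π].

δ = -0.2312, a = 3.7740

a = (v'−v)/dt = (0.566100)/0.15 = 3.7740
Δθ = θ'−θ = -0.086317;  (v·dt/L) = 6.6000·0.15/2.7 = 0.366667
tan δ = Δθ·L/(v·dt) = -0.235410  →  δ = -0.2312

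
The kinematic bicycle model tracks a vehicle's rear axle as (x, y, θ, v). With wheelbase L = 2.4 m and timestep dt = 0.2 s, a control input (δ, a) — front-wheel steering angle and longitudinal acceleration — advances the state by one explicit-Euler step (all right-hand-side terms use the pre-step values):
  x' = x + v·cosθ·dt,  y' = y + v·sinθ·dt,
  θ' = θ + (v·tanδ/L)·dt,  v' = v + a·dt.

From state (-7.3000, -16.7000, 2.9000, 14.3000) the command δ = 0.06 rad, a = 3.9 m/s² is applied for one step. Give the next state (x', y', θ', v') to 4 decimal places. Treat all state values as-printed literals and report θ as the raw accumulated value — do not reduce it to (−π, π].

(-10.0769, -16.0157, 2.9716, 15.0800)

x' = -7.3000 + 14.3000·cos(2.9000)·0.2 = -10.0769
y' = -16.7000 + 14.3000·sin(2.9000)·0.2 = -16.0157
θ' = 2.9000 + (14.3000/2.4)·tan(0.06)·0.2 = 2.9716
v' = 14.3000 + 3.9000·0.2 = 15.0800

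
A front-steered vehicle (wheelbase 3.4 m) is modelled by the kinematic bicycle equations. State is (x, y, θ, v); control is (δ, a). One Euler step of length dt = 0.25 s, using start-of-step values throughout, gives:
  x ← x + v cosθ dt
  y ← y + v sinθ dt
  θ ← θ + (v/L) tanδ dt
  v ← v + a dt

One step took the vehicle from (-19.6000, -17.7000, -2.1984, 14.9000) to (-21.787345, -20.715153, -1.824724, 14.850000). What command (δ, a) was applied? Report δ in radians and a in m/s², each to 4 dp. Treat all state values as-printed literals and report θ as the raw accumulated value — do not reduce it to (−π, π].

a = (v'−v)/dt = (-0.050000)/0.25 = -0.2000
Δθ = θ'−θ = 0.373676;  (v·dt/L) = 14.9000·0.25/3.4 = 1.095588
tan δ = Δθ·L/(v·dt) = 0.341073  →  δ = 0.3287

δ = 0.3287, a = -0.2000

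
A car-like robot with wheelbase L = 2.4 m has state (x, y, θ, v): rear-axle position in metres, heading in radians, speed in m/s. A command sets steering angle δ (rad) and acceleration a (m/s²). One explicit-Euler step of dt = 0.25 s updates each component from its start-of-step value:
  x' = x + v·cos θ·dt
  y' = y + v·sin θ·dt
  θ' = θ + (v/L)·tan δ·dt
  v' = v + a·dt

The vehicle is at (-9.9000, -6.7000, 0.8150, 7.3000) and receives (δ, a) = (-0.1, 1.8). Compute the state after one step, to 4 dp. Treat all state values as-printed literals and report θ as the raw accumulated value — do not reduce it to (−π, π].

x' = -9.9000 + 7.3000·cos(0.8150)·0.25 = -8.6483
y' = -6.7000 + 7.3000·sin(0.8150)·0.25 = -5.3719
θ' = 0.8150 + (7.3000/2.4)·tan(-0.1)·0.25 = 0.7387
v' = 7.3000 + 1.8000·0.25 = 7.7500

(-8.6483, -5.3719, 0.7387, 7.7500)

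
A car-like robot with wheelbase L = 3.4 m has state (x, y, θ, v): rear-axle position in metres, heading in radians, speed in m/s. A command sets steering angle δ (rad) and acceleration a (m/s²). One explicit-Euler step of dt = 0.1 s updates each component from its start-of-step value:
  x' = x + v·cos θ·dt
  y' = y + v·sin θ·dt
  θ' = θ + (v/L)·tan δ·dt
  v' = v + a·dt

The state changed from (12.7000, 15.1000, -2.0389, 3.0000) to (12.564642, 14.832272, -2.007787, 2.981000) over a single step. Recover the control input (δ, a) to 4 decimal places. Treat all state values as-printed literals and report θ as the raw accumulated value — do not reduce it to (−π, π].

δ = 0.3390, a = -0.1900

a = (v'−v)/dt = (-0.019000)/0.1 = -0.1900
Δθ = θ'−θ = 0.031113;  (v·dt/L) = 3.0000·0.1/3.4 = 0.088235
tan δ = Δθ·L/(v·dt) = 0.352614  →  δ = 0.3390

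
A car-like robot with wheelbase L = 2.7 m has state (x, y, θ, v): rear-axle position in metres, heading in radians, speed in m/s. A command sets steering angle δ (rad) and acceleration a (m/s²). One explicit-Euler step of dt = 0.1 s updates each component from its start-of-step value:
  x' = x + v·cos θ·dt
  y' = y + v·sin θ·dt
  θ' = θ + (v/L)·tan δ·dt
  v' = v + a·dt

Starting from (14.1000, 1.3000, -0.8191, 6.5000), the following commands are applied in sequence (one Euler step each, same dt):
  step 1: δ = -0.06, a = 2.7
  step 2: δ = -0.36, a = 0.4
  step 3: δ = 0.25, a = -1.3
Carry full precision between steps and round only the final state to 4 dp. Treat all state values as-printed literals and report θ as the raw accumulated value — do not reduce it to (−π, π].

(15.4072, -0.2211, -0.8635, 6.6800)

after step 1 (δ=-0.06, a=2.7): (14.543871, 0.825155, -0.833562, 6.770000)
after step 2 (δ=-0.36, a=0.4): (14.998980, 0.323951, -0.927941, 6.810000)
after step 3 (δ=0.25, a=-1.3): (15.407228, -0.221113, -0.863538, 6.680000)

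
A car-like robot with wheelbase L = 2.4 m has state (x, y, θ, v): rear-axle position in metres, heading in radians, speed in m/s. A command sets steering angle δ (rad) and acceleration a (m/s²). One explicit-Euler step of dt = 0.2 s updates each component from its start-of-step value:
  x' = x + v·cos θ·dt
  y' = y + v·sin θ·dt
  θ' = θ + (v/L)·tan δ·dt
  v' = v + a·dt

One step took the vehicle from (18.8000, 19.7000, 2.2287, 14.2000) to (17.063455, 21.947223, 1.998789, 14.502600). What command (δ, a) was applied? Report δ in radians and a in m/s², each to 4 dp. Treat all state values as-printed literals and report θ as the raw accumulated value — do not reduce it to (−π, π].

a = (v'−v)/dt = (0.302600)/0.2 = 1.5130
Δθ = θ'−θ = -0.229911;  (v·dt/L) = 14.2000·0.2/2.4 = 1.183333
tan δ = Δθ·L/(v·dt) = -0.194291  →  δ = -0.1919

δ = -0.1919, a = 1.5130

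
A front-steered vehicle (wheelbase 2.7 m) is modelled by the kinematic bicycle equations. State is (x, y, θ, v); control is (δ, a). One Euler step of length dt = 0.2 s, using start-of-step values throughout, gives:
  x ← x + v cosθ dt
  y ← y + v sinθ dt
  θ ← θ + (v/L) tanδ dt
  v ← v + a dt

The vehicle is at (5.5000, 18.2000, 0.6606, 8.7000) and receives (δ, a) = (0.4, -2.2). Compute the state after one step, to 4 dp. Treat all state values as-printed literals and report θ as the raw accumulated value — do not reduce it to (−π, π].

x' = 5.5000 + 8.7000·cos(0.6606)·0.2 = 6.8739
y' = 18.2000 + 8.7000·sin(0.6606)·0.2 = 19.2676
θ' = 0.6606 + (8.7000/2.7)·tan(0.4)·0.2 = 0.9331
v' = 8.7000 − 2.2000·0.2 = 8.2600

(6.8739, 19.2676, 0.9331, 8.2600)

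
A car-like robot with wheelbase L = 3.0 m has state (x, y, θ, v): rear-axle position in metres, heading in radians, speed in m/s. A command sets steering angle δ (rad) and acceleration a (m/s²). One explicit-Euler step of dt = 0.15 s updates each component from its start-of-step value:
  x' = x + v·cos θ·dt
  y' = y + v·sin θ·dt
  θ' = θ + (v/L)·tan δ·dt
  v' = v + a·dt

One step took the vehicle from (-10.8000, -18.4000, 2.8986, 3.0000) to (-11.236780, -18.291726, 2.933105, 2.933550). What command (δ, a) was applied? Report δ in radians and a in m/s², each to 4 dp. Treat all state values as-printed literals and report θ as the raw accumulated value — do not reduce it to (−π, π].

a = (v'−v)/dt = (-0.066450)/0.15 = -0.4430
Δθ = θ'−θ = 0.034505;  (v·dt/L) = 3.0000·0.15/3.0 = 0.150000
tan δ = Δθ·L/(v·dt) = 0.230033  →  δ = 0.2261

δ = 0.2261, a = -0.4430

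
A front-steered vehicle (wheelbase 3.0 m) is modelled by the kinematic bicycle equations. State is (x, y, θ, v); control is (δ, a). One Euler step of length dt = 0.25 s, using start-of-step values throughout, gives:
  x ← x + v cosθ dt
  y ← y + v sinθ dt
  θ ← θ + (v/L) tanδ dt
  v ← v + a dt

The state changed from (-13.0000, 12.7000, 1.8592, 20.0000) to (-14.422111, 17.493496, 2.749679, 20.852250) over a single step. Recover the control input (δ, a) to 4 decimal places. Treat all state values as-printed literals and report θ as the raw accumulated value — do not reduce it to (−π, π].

a = (v'−v)/dt = (0.852250)/0.25 = 3.4090
Δθ = θ'−θ = 0.890479;  (v·dt/L) = 20.0000·0.25/3.0 = 1.666667
tan δ = Δθ·L/(v·dt) = 0.534287  →  δ = 0.4907

δ = 0.4907, a = 3.4090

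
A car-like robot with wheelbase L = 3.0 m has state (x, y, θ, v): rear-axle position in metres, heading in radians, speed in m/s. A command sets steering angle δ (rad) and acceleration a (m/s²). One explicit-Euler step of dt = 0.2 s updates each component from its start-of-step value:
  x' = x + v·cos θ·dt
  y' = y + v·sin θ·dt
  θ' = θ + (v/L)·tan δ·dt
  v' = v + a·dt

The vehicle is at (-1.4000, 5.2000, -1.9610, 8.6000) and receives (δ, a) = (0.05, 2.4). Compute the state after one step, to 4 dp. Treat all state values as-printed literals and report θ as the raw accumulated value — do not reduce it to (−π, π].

(-2.0542, 3.6093, -1.9323, 9.0800)

x' = -1.4000 + 8.6000·cos(-1.9610)·0.2 = -2.0542
y' = 5.2000 + 8.6000·sin(-1.9610)·0.2 = 3.6093
θ' = -1.9610 + (8.6000/3.0)·tan(0.05)·0.2 = -1.9323
v' = 8.6000 + 2.4000·0.2 = 9.0800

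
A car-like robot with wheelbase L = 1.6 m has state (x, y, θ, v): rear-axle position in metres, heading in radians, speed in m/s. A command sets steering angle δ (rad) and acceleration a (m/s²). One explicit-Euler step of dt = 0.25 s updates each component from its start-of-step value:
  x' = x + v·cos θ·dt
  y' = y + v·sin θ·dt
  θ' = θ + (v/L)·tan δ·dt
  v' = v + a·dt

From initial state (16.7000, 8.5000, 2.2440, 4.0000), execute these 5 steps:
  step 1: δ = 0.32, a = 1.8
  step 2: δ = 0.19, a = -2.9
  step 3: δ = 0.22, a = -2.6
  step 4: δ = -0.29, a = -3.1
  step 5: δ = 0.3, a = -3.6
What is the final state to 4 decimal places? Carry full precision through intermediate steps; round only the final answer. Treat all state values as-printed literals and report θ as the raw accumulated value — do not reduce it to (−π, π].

after step 1 (δ=0.32, a=1.8): (16.076506, 9.281828, 2.451118, 4.450000)
after step 2 (δ=0.19, a=-2.9): (15.218831, 9.990383, 2.584841, 3.725000)
after step 3 (δ=0.22, a=-2.6): (14.428222, 10.482484, 2.714994, 3.075000)
after step 4 (δ=-0.29, a=-3.1): (13.728368, 10.800575, 2.571616, 2.300000)
after step 5 (δ=0.3, a=-3.6): (13.244268, 11.110852, 2.682784, 1.400000)

(13.2443, 11.1109, 2.6828, 1.4000)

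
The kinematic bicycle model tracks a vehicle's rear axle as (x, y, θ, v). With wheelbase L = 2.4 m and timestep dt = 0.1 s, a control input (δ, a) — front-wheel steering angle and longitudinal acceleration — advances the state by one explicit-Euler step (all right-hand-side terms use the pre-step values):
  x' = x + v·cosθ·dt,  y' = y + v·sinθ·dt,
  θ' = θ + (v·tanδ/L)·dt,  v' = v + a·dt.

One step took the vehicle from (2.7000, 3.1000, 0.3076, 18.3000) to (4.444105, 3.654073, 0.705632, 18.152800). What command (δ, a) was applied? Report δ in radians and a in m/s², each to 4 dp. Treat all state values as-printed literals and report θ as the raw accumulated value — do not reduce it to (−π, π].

δ = 0.4811, a = -1.4720

a = (v'−v)/dt = (-0.147200)/0.1 = -1.4720
Δθ = θ'−θ = 0.398032;  (v·dt/L) = 18.3000·0.1/2.4 = 0.762500
tan δ = Δθ·L/(v·dt) = 0.522009  →  δ = 0.4811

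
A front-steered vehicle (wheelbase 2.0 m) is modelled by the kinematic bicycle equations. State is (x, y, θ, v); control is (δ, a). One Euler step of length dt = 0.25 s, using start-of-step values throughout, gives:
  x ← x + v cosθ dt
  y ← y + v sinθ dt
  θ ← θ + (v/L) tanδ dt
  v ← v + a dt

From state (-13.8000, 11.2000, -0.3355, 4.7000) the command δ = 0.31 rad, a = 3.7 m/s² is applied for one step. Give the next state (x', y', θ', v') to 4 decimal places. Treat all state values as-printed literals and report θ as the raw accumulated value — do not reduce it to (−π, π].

x' = -13.8000 + 4.7000·cos(-0.3355)·0.25 = -12.6905
y' = 11.2000 + 4.7000·sin(-0.3355)·0.25 = 10.8131
θ' = -0.3355 + (4.7000/2.0)·tan(0.31)·0.25 = -0.1473
v' = 4.7000 + 3.7000·0.25 = 5.6250

(-12.6905, 10.8131, -0.1473, 5.6250)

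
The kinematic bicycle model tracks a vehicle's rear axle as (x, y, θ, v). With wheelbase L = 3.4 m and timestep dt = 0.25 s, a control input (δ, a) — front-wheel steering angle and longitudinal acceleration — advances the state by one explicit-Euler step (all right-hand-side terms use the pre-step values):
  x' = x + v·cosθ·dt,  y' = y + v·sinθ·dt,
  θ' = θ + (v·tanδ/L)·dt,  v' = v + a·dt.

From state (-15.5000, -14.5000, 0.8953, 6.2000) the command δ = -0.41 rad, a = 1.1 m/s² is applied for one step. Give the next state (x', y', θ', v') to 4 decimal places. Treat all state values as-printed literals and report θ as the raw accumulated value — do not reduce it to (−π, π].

x' = -15.5000 + 6.2000·cos(0.8953)·0.25 = -14.5308
y' = -14.5000 + 6.2000·sin(0.8953)·0.25 = -13.2904
θ' = 0.8953 + (6.2000/3.4)·tan(-0.41)·0.25 = 0.6972
v' = 6.2000 + 1.1000·0.25 = 6.4750

(-14.5308, -13.2904, 0.6972, 6.4750)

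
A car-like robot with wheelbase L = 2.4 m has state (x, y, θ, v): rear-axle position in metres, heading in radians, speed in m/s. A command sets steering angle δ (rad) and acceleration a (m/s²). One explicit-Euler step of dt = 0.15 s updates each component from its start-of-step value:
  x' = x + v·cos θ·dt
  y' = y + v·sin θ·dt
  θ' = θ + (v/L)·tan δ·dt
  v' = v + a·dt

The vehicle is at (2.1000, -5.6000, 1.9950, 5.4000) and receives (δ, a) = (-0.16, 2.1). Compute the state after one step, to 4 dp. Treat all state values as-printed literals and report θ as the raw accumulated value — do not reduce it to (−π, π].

(1.7666, -4.8618, 1.9405, 5.7150)

x' = 2.1000 + 5.4000·cos(1.9950)·0.15 = 1.7666
y' = -5.6000 + 5.4000·sin(1.9950)·0.15 = -4.8618
θ' = 1.9950 + (5.4000/2.4)·tan(-0.16)·0.15 = 1.9405
v' = 5.4000 + 2.1000·0.15 = 5.7150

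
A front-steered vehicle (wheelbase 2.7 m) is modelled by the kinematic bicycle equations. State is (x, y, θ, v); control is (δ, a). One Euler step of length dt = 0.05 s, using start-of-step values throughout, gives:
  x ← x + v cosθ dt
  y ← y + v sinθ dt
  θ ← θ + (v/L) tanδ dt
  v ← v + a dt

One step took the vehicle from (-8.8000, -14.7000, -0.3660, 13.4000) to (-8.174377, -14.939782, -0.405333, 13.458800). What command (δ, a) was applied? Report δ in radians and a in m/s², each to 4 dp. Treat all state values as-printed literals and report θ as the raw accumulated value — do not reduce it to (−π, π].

a = (v'−v)/dt = (0.058800)/0.05 = 1.1760
Δθ = θ'−θ = -0.039333;  (v·dt/L) = 13.4000·0.05/2.7 = 0.248148
tan δ = Δθ·L/(v·dt) = -0.158506  →  δ = -0.1572

δ = -0.1572, a = 1.1760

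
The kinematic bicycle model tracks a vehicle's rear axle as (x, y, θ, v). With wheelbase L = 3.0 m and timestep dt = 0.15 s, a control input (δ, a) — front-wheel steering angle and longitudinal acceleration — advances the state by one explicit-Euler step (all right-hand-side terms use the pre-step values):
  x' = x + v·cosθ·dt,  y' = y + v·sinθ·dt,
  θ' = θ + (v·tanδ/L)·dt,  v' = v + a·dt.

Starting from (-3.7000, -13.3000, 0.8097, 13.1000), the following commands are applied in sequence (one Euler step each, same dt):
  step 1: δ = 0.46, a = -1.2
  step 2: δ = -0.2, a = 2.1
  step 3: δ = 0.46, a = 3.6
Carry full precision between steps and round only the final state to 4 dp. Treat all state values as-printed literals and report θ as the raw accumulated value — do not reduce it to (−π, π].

after step 1 (δ=0.46, a=-1.2): (-2.344709, -11.877182, 1.134219, 12.920000)
after step 2 (δ=-0.2, a=2.1): (-1.525244, -10.120959, 1.003268, 13.235000)
after step 3 (δ=0.46, a=3.6): (-0.458074, -8.446932, 1.331131, 13.775000)

(-0.4581, -8.4469, 1.3311, 13.7750)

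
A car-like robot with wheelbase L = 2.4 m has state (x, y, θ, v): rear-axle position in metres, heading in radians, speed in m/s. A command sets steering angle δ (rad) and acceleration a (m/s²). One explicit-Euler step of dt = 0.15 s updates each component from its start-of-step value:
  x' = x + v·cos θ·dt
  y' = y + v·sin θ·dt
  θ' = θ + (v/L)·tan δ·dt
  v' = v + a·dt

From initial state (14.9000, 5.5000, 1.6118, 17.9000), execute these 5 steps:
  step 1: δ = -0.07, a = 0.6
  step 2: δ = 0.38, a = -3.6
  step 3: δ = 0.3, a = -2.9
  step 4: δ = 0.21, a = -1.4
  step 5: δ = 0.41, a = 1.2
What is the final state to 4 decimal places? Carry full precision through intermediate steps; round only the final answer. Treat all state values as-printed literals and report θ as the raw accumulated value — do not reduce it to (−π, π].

(10.0183, 16.5605, 3.0030, 16.9850)

after step 1 (δ=-0.07, a=0.6): (14.789936, 8.182743, 1.533359, 17.990000)
after step 2 (δ=0.38, a=-3.6): (14.890936, 10.879352, 1.982449, 17.450000)
after step 3 (δ=0.3, a=-2.9): (13.843610, 13.278189, 2.319819, 17.015000)
after step 4 (δ=0.21, a=-1.4): (12.105724, 15.147341, 2.546483, 16.805000)
after step 5 (δ=0.41, a=1.2): (10.018324, 16.560473, 3.002981, 16.985000)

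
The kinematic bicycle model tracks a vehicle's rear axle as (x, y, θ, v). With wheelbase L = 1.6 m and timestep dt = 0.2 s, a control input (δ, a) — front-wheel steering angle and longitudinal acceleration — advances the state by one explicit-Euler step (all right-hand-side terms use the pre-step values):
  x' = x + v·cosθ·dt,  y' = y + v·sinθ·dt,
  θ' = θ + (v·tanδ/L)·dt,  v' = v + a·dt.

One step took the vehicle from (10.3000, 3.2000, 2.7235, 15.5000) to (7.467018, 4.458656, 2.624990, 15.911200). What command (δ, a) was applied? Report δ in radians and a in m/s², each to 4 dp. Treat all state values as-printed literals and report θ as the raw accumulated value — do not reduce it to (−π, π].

a = (v'−v)/dt = (0.411200)/0.2 = 2.0560
Δθ = θ'−θ = -0.098510;  (v·dt/L) = 15.5000·0.2/1.6 = 1.937500
tan δ = Δθ·L/(v·dt) = -0.050844  →  δ = -0.0508

δ = -0.0508, a = 2.0560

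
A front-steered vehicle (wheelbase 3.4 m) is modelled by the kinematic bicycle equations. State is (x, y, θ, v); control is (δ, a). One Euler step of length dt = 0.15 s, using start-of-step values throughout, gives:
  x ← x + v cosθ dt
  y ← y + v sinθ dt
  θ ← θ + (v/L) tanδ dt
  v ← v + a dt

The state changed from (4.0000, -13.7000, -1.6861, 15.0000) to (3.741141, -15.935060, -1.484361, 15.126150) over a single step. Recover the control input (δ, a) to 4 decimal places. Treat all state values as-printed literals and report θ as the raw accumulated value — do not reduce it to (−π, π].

a = (v'−v)/dt = (0.126150)/0.15 = 0.8410
Δθ = θ'−θ = 0.201739;  (v·dt/L) = 15.0000·0.15/3.4 = 0.661765
tan δ = Δθ·L/(v·dt) = 0.304850  →  δ = 0.2959

δ = 0.2959, a = 0.8410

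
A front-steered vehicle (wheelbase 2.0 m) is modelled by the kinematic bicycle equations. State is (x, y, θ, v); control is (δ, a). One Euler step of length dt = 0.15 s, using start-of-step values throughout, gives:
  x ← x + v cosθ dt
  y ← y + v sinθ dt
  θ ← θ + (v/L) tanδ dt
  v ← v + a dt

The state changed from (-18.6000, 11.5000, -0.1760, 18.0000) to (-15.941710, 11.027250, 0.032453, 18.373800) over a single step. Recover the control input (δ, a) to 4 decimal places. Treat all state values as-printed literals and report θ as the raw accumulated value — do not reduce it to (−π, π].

δ = 0.1532, a = 2.4920

a = (v'−v)/dt = (0.373800)/0.15 = 2.4920
Δθ = θ'−θ = 0.208453;  (v·dt/L) = 18.0000·0.15/2.0 = 1.350000
tan δ = Δθ·L/(v·dt) = 0.154410  →  δ = 0.1532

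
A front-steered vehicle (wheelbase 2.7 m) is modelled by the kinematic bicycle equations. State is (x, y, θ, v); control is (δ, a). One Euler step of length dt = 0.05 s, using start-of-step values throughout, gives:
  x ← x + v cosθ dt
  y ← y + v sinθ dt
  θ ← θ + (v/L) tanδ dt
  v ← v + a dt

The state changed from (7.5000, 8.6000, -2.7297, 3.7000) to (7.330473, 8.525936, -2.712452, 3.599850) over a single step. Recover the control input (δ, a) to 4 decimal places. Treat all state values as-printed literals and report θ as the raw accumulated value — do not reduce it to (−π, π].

a = (v'−v)/dt = (-0.100150)/0.05 = -2.0030
Δθ = θ'−θ = 0.017248;  (v·dt/L) = 3.7000·0.05/2.7 = 0.068519
tan δ = Δθ·L/(v·dt) = 0.251728  →  δ = 0.2466

δ = 0.2466, a = -2.0030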